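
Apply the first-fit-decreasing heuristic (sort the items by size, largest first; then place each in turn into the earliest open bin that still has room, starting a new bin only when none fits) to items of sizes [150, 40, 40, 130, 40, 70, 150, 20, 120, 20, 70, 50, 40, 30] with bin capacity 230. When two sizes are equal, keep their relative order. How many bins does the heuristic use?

5

Sorted descending: 150, 150, 130, 120, 70, 70, 50, 40, 40, 40, 40, 30, 20, 20.
  150 → bin 1 (new)  [load 150/230]
  150 → bin 2 (new)  [load 150/230]
  130 → bin 3 (new)  [load 130/230]
  120 → bin 4 (new)  [load 120/230]
  70 → bin 1  [load 220/230]
  70 → bin 2  [load 220/230]
  50 → bin 3  [load 180/230]
  40 → bin 3  [load 220/230]
  40 → bin 4  [load 160/230]
  40 → bin 4  [load 200/230]
  40 → bin 5 (new)  [load 40/230]
  30 → bin 4  [load 230/230]
  20 → bin 5  [load 60/230]
  20 → bin 5  [load 80/230]
5 bins opened.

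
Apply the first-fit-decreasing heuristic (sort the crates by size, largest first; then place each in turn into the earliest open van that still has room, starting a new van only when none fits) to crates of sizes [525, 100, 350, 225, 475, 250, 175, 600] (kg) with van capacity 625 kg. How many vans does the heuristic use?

5

Sorted descending: 600, 525, 475, 350, 250, 225, 175, 100.
  600 → van 1 (new)  [load 600/625]
  525 → van 2 (new)  [load 525/625]
  475 → van 3 (new)  [load 475/625]
  350 → van 4 (new)  [load 350/625]
  250 → van 4  [load 600/625]
  225 → van 5 (new)  [load 225/625]
  175 → van 5  [load 400/625]
  100 → van 2  [load 625/625]
5 vans opened.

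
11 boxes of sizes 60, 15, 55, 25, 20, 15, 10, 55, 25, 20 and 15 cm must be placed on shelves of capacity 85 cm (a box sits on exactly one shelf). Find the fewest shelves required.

4

Total = 60 + 55 + 55 + 25 + 25 + 20 + 20 + 15 + 15 + 15 + 10 = 315 cm.
Lower bound: ⌈315/85⌉ = 4 shelves.
A packing using 4 shelves:
  shelf 1: 60 + 25 = 85
  shelf 2: 55 + 25 = 80
  shelf 3: 55 + 20 + 10 = 85
  shelf 4: 20 + 15 + 15 + 15 = 65
This matches the lower bound, so 4 is optimal.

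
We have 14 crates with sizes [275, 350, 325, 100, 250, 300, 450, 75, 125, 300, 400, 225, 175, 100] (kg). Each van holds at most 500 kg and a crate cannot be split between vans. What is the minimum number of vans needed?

8

Total = 450 + 400 + 350 + 325 + 300 + 300 + 275 + 250 + 225 + 175 + 125 + 100 + 100 + 75 = 3450 kg.
Lower bound: ⌈3450/500⌉ = 7 vans.
A packing using 8 vans:
  van 1: 450 = 450
  van 2: 400 + 100 = 500
  van 3: 350 + 125 = 475
  van 4: 325 + 175 = 500
  van 5: 300 + 100 + 75 = 475
  van 6: 300 = 300
  van 7: 275 + 225 = 500
  van 8: 250 = 250
No arrangement into 7 vans stays within capacity, so 8 is optimal.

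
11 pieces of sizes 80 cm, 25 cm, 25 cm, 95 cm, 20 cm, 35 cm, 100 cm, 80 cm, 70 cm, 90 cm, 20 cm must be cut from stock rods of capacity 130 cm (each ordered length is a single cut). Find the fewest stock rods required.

Total = 100 + 95 + 90 + 80 + 80 + 70 + 35 + 25 + 25 + 20 + 20 = 640 cm.
Lower bound: ⌈640/130⌉ = 5 stock rods.
Also, 6 pieces each exceed 65 cm, and no two of those can share a stock rod, so at least 6 stock rods are needed.
A packing using 6 stock rods:
  stock rod 1: 100 + 25 = 125
  stock rod 2: 95 + 35 = 130
  stock rod 3: 90 + 25 = 115
  stock rod 4: 80 + 20 + 20 = 120
  stock rod 5: 80 = 80
  stock rod 6: 70 = 70
This matches the lower bound, so 6 is optimal.

6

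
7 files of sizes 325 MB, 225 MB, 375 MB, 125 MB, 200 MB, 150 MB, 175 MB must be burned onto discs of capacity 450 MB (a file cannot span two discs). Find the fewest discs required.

Total = 375 + 325 + 225 + 200 + 175 + 150 + 125 = 1575 MB.
Lower bound: ⌈1575/450⌉ = 4 discs.
A packing using 4 discs:
  disc 1: 375 = 375
  disc 2: 325 + 125 = 450
  disc 3: 225 + 200 = 425
  disc 4: 175 + 150 = 325
This matches the lower bound, so 4 is optimal.

4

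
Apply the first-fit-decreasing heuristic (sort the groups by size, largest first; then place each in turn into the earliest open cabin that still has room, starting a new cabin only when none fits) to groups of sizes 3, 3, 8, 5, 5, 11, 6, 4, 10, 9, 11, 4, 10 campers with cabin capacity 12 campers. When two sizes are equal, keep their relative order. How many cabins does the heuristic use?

Sorted descending: 11, 11, 10, 10, 9, 8, 6, 5, 5, 4, 4, 3, 3.
  11 → cabin 1 (new)  [load 11/12]
  11 → cabin 2 (new)  [load 11/12]
  10 → cabin 3 (new)  [load 10/12]
  10 → cabin 4 (new)  [load 10/12]
  9 → cabin 5 (new)  [load 9/12]
  8 → cabin 6 (new)  [load 8/12]
  6 → cabin 7 (new)  [load 6/12]
  5 → cabin 7  [load 11/12]
  5 → cabin 8 (new)  [load 5/12]
  4 → cabin 6  [load 12/12]
  4 → cabin 8  [load 9/12]
  3 → cabin 5  [load 12/12]
  3 → cabin 8  [load 12/12]
8 cabins opened.

8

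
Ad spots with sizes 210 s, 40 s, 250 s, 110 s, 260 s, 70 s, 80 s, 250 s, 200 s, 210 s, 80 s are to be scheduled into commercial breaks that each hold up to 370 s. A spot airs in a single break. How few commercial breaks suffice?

Total = 260 + 250 + 250 + 210 + 210 + 200 + 110 + 80 + 80 + 70 + 40 = 1760 s.
Lower bound: ⌈1760/370⌉ = 5 commercial breaks.
Also, 6 ad spots each exceed 185 s, and no two of those can share a break, so at least 6 commercial breaks are needed.
A packing using 6 commercial breaks:
  break 1: 260 + 110 = 370
  break 2: 250 + 80 + 40 = 370
  break 3: 250 + 80 = 330
  break 4: 210 + 70 = 280
  break 5: 210 = 210
  break 6: 200 = 200
This matches the lower bound, so 6 is optimal.

6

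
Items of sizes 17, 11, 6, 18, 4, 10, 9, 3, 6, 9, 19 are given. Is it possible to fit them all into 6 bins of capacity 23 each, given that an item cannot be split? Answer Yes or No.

A valid assignment using 6 bins:
  bin 1: 19 + 4 = 23
  bin 2: 18 + 3 = 21
  bin 3: 17 + 6 = 23
  bin 4: 11 + 10 = 21
  bin 5: 9 + 9 = 18
  bin 6: 6 = 6
Every load is within 23, so 6 bins suffice.

Yes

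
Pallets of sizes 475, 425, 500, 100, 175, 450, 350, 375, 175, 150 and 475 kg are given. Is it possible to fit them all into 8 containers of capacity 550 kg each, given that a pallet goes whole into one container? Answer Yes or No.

A valid assignment using 8 containers:
  container 1: 500 = 500
  container 2: 475 = 475
  container 3: 475 = 475
  container 4: 450 + 100 = 550
  container 5: 425 = 425
  container 6: 375 + 175 = 550
  container 7: 350 + 175 = 525
  container 8: 150 = 150
Every load is within 550 kg, so 8 containers suffice.

Yes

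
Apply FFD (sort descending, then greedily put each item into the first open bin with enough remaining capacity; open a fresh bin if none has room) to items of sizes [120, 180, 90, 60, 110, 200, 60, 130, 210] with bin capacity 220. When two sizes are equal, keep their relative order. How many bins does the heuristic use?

Sorted descending: 210, 200, 180, 130, 120, 110, 90, 60, 60.
  210 → bin 1 (new)  [load 210/220]
  200 → bin 2 (new)  [load 200/220]
  180 → bin 3 (new)  [load 180/220]
  130 → bin 4 (new)  [load 130/220]
  120 → bin 5 (new)  [load 120/220]
  110 → bin 6 (new)  [load 110/220]
  90 → bin 4  [load 220/220]
  60 → bin 5  [load 180/220]
  60 → bin 6  [load 170/220]
6 bins opened.

6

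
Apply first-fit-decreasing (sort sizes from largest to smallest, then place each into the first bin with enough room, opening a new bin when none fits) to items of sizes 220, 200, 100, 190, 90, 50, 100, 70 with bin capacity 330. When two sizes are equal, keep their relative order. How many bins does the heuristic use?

Sorted descending: 220, 200, 190, 100, 100, 90, 70, 50.
  220 → bin 1 (new)  [load 220/330]
  200 → bin 2 (new)  [load 200/330]
  190 → bin 3 (new)  [load 190/330]
  100 → bin 1  [load 320/330]
  100 → bin 2  [load 300/330]
  90 → bin 3  [load 280/330]
  70 → bin 4 (new)  [load 70/330]
  50 → bin 3  [load 330/330]
4 bins opened.

4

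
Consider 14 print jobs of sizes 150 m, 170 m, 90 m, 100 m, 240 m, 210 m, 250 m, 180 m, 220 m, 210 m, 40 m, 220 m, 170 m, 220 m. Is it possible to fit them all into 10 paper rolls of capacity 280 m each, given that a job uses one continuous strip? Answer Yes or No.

Total = 2470 m; ⌈2470/280⌉ = 9.
11 print jobs each exceed half the capacity and cannot share a roll, forcing at least 11 paper rolls.
At least 11 paper rolls are required, but only 10 are allowed.

No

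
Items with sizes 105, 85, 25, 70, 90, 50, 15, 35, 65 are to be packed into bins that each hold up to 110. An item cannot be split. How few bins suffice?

Total = 105 + 90 + 85 + 70 + 65 + 50 + 35 + 25 + 15 = 540.
Lower bound: ⌈540/110⌉ = 5 bins.
A packing using 6 bins:
  bin 1: 105 = 105
  bin 2: 90 + 15 = 105
  bin 3: 85 + 25 = 110
  bin 4: 70 + 35 = 105
  bin 5: 65 = 65
  bin 6: 50 = 50
No arrangement into 5 bins stays within capacity, so 6 is optimal.

6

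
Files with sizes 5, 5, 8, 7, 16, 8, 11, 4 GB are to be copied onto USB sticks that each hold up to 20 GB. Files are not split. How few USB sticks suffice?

Total = 16 + 11 + 8 + 8 + 7 + 5 + 5 + 4 = 64 GB.
Lower bound: ⌈64/20⌉ = 4 USB sticks.
A packing using 4 USB sticks:
  USB stick 1: 16 + 4 = 20
  USB stick 2: 11 + 8 = 19
  USB stick 3: 8 + 7 + 5 = 20
  USB stick 4: 5 = 5
This matches the lower bound, so 4 is optimal.

4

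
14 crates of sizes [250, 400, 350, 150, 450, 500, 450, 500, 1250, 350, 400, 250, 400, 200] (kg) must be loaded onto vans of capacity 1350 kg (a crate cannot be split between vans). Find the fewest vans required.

5

Total = 1250 + 500 + 500 + 450 + 450 + 400 + 400 + 400 + 350 + 350 + 250 + 250 + 200 + 150 = 5900 kg.
Lower bound: ⌈5900/1350⌉ = 5 vans.
A packing using 5 vans:
  van 1: 1250 = 1250
  van 2: 500 + 500 + 350 = 1350
  van 3: 450 + 450 + 400 = 1300
  van 4: 400 + 400 + 350 + 200 = 1350
  van 5: 250 + 250 + 150 = 650
This matches the lower bound, so 5 is optimal.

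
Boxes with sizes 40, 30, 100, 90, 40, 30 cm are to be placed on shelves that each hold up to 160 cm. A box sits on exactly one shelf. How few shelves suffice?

Total = 100 + 90 + 40 + 40 + 30 + 30 = 330 cm.
Lower bound: ⌈330/160⌉ = 3 shelves.
A packing using 3 shelves:
  shelf 1: 100 + 40 = 140
  shelf 2: 90 + 40 + 30 = 160
  shelf 3: 30 = 30
This matches the lower bound, so 3 is optimal.

3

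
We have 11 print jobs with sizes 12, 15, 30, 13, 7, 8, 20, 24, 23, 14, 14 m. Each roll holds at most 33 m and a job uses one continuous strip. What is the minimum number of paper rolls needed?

6

Total = 30 + 24 + 23 + 20 + 15 + 14 + 14 + 13 + 12 + 8 + 7 = 180 m.
Lower bound: ⌈180/33⌉ = 6 paper rolls.
A packing using 6 paper rolls:
  roll 1: 30 = 30
  roll 2: 24 + 8 = 32
  roll 3: 23 + 7 = 30
  roll 4: 20 + 13 = 33
  roll 5: 15 + 14 = 29
  roll 6: 14 + 12 = 26
This matches the lower bound, so 6 is optimal.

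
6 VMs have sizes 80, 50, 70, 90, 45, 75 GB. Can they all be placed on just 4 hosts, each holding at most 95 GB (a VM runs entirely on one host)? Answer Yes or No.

No

Total = 410 GB; ⌈410/95⌉ = 5.
At least 5 hosts are required, but only 4 are allowed.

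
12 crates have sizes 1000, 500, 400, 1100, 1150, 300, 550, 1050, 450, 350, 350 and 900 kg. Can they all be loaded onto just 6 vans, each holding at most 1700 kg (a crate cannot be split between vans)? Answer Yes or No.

A valid assignment using 5 vans:
  van 1: 1150 + 550 = 1700
  van 2: 1100 + 500 = 1600
  van 3: 1050 + 450 = 1500
  van 4: 1000 + 400 + 300 = 1700
  van 5: 900 + 350 + 350 = 1600
That uses only 5 ≤ 6, so 6 vans are enough.

Yes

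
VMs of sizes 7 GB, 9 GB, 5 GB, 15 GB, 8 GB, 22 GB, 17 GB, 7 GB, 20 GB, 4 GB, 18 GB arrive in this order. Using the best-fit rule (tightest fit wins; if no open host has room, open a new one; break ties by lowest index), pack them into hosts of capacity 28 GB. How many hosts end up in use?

  7 → host 1 (new)  [load 7/28]
  9 → host 1  [load 16/28]
  5 → host 1  [load 21/28]
  15 → host 2 (new)  [load 15/28]
  8 → host 2  [load 23/28]
  22 → host 3 (new)  [load 22/28]
  17 → host 4 (new)  [load 17/28]
  7 → host 1  [load 28/28]
  20 → host 5 (new)  [load 20/28]
  4 → host 2  [load 27/28]
  18 → host 6 (new)  [load 18/28]
6 hosts opened.

6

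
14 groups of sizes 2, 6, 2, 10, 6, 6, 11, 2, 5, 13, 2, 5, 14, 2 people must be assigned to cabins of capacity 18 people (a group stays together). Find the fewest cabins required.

Total = 14 + 13 + 11 + 10 + 6 + 6 + 6 + 5 + 5 + 2 + 2 + 2 + 2 + 2 = 86 people.
Lower bound: ⌈86/18⌉ = 5 cabins.
A packing using 5 cabins:
  cabin 1: 14 + 2 + 2 = 18
  cabin 2: 13 + 5 = 18
  cabin 3: 11 + 6 = 17
  cabin 4: 10 + 6 + 2 = 18
  cabin 5: 6 + 5 + 2 + 2 = 15
This matches the lower bound, so 5 is optimal.

5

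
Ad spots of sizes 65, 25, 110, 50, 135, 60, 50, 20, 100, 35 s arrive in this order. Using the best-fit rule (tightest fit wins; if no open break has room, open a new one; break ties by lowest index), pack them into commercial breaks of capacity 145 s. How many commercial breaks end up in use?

  65 → break 1 (new)  [load 65/145]
  25 → break 1  [load 90/145]
  110 → break 2 (new)  [load 110/145]
  50 → break 1  [load 140/145]
  135 → break 3 (new)  [load 135/145]
  60 → break 4 (new)  [load 60/145]
  50 → break 4  [load 110/145]
  20 → break 2  [load 130/145]
  100 → break 5 (new)  [load 100/145]
  35 → break 4  [load 145/145]
5 commercial breaks opened.

5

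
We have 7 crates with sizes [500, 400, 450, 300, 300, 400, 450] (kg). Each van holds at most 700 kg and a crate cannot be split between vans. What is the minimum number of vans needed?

Total = 500 + 450 + 450 + 400 + 400 + 300 + 300 = 2800 kg.
Lower bound: ⌈2800/700⌉ = 4 vans.
Also, 5 crates each exceed 350 kg, and no two of those can share a van, so at least 5 vans are needed.
A packing using 5 vans:
  van 1: 500 = 500
  van 2: 450 = 450
  van 3: 450 = 450
  van 4: 400 + 300 = 700
  van 5: 400 + 300 = 700
This matches the lower bound, so 5 is optimal.

5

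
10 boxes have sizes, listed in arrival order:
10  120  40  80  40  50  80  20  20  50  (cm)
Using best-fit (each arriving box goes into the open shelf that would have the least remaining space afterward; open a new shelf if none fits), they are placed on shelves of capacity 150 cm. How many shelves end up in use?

  10 → shelf 1 (new)  [load 10/150]
  120 → shelf 1  [load 130/150]
  40 → shelf 2 (new)  [load 40/150]
  80 → shelf 2  [load 120/150]
  40 → shelf 3 (new)  [load 40/150]
  50 → shelf 3  [load 90/150]
  80 → shelf 4 (new)  [load 80/150]
  20 → shelf 1  [load 150/150]
  20 → shelf 2  [load 140/150]
  50 → shelf 3  [load 140/150]
4 shelves opened.

4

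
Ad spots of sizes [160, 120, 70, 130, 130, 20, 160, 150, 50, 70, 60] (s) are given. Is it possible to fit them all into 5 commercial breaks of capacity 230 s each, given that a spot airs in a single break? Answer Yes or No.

No

Total = 1120 s; ⌈1120/230⌉ = 5.
6 ad spots each exceed half the capacity and cannot share a break, forcing at least 6 commercial breaks.
At least 6 commercial breaks are required, but only 5 are allowed.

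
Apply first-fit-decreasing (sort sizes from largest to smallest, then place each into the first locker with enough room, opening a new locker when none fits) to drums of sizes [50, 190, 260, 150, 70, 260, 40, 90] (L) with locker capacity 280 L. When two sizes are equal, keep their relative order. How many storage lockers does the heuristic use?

5

Sorted descending: 260, 260, 190, 150, 90, 70, 50, 40.
  260 → locker 1 (new)  [load 260/280]
  260 → locker 2 (new)  [load 260/280]
  190 → locker 3 (new)  [load 190/280]
  150 → locker 4 (new)  [load 150/280]
  90 → locker 3  [load 280/280]
  70 → locker 4  [load 220/280]
  50 → locker 4  [load 270/280]
  40 → locker 5 (new)  [load 40/280]
5 storage lockers opened.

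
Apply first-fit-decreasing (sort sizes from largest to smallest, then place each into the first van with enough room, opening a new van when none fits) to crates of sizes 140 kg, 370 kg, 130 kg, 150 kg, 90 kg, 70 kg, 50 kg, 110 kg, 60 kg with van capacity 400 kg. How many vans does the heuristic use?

Sorted descending: 370, 150, 140, 130, 110, 90, 70, 60, 50.
  370 → van 1 (new)  [load 370/400]
  150 → van 2 (new)  [load 150/400]
  140 → van 2  [load 290/400]
  130 → van 3 (new)  [load 130/400]
  110 → van 2  [load 400/400]
  90 → van 3  [load 220/400]
  70 → van 3  [load 290/400]
  60 → van 3  [load 350/400]
  50 → van 3  [load 400/400]
3 vans opened.

3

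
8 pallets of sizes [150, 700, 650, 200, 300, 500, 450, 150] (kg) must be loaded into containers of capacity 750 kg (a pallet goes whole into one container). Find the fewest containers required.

5

Total = 700 + 650 + 500 + 450 + 300 + 200 + 150 + 150 = 3100 kg.
Lower bound: ⌈3100/750⌉ = 5 containers.
A packing using 5 containers:
  container 1: 700 = 700
  container 2: 650 = 650
  container 3: 500 + 200 = 700
  container 4: 450 + 300 = 750
  container 5: 150 + 150 = 300
This matches the lower bound, so 5 is optimal.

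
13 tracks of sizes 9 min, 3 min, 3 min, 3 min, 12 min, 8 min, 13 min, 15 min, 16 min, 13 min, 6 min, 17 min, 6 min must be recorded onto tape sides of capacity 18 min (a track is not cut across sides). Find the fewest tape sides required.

8

Total = 17 + 16 + 15 + 13 + 13 + 12 + 9 + 8 + 6 + 6 + 3 + 3 + 3 = 124 min.
Lower bound: ⌈124/18⌉ = 7 tape sides.
A packing using 8 tape sides:
  side 1: 17 = 17
  side 2: 16 = 16
  side 3: 15 + 3 = 18
  side 4: 13 + 3 = 16
  side 5: 13 + 3 = 16
  side 6: 12 + 6 = 18
  side 7: 9 + 8 = 17
  side 8: 6 = 6
No arrangement into 7 tape sides stays within capacity, so 8 is optimal.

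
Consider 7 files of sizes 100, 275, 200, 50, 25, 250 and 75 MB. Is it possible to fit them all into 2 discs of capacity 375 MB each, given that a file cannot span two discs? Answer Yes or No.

Total = 975 MB; ⌈975/375⌉ = 3.
At least 3 discs are required, but only 2 are allowed.

No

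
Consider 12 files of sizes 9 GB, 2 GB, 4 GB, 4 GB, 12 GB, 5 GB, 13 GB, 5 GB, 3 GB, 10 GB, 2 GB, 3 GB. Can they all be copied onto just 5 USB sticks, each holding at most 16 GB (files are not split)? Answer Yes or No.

A valid assignment using 5 USB sticks:
  USB stick 1: 13 + 3 = 16
  USB stick 2: 12 + 4 = 16
  USB stick 3: 10 + 5 = 15
  USB stick 4: 9 + 5 + 2 = 16
  USB stick 5: 4 + 3 + 2 = 9
Every load is within 16 GB, so 5 USB sticks suffice.

Yes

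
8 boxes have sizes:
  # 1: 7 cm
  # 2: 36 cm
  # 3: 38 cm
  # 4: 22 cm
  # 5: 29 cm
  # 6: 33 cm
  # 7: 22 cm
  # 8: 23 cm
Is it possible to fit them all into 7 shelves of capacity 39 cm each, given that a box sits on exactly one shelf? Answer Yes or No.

A valid assignment using 7 shelves:
  shelf 1: 38 = 38
  shelf 2: 36 = 36
  shelf 3: 33 = 33
  shelf 4: 29 + 7 = 36
  shelf 5: 23 = 23
  shelf 6: 22 = 22
  shelf 7: 22 = 22
Every load is within 39 cm, so 7 shelves suffice.

Yes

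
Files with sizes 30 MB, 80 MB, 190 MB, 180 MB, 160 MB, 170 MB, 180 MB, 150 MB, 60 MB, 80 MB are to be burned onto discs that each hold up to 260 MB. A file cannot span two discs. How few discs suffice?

Total = 190 + 180 + 180 + 170 + 160 + 150 + 80 + 80 + 60 + 30 = 1280 MB.
Lower bound: ⌈1280/260⌉ = 5 discs.
Also, 6 files each exceed 130 MB, and no two of those can share a disc, so at least 6 discs are needed.
A packing using 6 discs:
  disc 1: 190 + 60 = 250
  disc 2: 180 + 80 = 260
  disc 3: 180 + 80 = 260
  disc 4: 170 + 30 = 200
  disc 5: 160 = 160
  disc 6: 150 = 150
This matches the lower bound, so 6 is optimal.

6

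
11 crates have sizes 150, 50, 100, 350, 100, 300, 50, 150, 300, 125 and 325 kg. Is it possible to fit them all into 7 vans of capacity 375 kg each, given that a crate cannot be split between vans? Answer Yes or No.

Yes

A valid assignment using 6 vans:
  van 1: 350 = 350
  van 2: 325 + 50 = 375
  van 3: 300 + 50 = 350
  van 4: 300 = 300
  van 5: 150 + 150 = 300
  van 6: 125 + 100 + 100 = 325
That uses only 6 ≤ 7, so 7 vans are enough.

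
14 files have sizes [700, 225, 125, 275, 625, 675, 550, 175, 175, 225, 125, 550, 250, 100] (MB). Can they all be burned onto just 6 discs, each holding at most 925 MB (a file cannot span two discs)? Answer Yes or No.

A valid assignment using 6 discs:
  disc 1: 700 + 225 = 925
  disc 2: 675 + 250 = 925
  disc 3: 625 + 275 = 900
  disc 4: 550 + 225 + 125 = 900
  disc 5: 550 + 175 + 175 = 900
  disc 6: 125 + 100 = 225
Every load is within 925 MB, so 6 discs suffice.

Yes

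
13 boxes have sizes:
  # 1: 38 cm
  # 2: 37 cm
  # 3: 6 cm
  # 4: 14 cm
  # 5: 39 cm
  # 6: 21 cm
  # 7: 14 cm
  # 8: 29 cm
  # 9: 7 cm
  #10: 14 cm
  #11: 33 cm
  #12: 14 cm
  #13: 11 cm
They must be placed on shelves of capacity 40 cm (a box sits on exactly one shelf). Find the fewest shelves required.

8

Total = 39 + 38 + 37 + 33 + 29 + 21 + 14 + 14 + 14 + 14 + 11 + 7 + 6 = 277 cm.
Lower bound: ⌈277/40⌉ = 7 shelves.
A packing using 8 shelves:
  shelf 1: 39 = 39
  shelf 2: 38 = 38
  shelf 3: 37 = 37
  shelf 4: 33 + 7 = 40
  shelf 5: 29 + 11 = 40
  shelf 6: 21 + 14 = 35
  shelf 7: 14 + 14 + 6 = 34
  shelf 8: 14 = 14
No arrangement into 7 shelves stays within capacity, so 8 is optimal.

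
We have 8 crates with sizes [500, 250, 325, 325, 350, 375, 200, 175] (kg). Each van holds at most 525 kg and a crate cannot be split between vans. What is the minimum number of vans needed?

Total = 500 + 375 + 350 + 325 + 325 + 250 + 200 + 175 = 2500 kg.
Lower bound: ⌈2500/525⌉ = 5 vans.
A packing using 6 vans:
  van 1: 500 = 500
  van 2: 375 = 375
  van 3: 350 + 175 = 525
  van 4: 325 + 200 = 525
  van 5: 325 = 325
  van 6: 250 = 250
No arrangement into 5 vans stays within capacity, so 6 is optimal.

6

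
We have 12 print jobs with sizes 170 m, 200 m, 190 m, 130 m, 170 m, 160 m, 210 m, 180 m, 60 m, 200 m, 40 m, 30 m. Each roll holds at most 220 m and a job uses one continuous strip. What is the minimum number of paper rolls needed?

9

Total = 210 + 200 + 200 + 190 + 180 + 170 + 170 + 160 + 130 + 60 + 40 + 30 = 1740 m.
Lower bound: ⌈1740/220⌉ = 8 paper rolls.
Also, 9 print jobs each exceed 110 m, and no two of those can share a roll, so at least 9 paper rolls are needed.
A packing using 9 paper rolls:
  roll 1: 210 = 210
  roll 2: 200 = 200
  roll 3: 200 = 200
  roll 4: 190 + 30 = 220
  roll 5: 180 + 40 = 220
  roll 6: 170 = 170
  roll 7: 170 = 170
  roll 8: 160 + 60 = 220
  roll 9: 130 = 130
This matches the lower bound, so 9 is optimal.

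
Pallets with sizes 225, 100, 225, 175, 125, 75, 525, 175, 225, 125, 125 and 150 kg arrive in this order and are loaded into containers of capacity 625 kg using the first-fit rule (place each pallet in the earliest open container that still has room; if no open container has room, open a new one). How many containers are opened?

  225 → container 1 (new)  [load 225/625]
  100 → container 1  [load 325/625]
  225 → container 1  [load 550/625]
  175 → container 2 (new)  [load 175/625]
  125 → container 2  [load 300/625]
  75 → container 1  [load 625/625]
  525 → container 3 (new)  [load 525/625]
  175 → container 2  [load 475/625]
  225 → container 4 (new)  [load 225/625]
  125 → container 2  [load 600/625]
  125 → container 4  [load 350/625]
  150 → container 4  [load 500/625]
4 containers opened.

4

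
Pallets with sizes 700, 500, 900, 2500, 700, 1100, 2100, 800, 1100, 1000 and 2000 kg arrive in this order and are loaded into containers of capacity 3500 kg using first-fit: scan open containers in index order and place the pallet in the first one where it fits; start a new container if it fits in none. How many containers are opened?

  700 → container 1 (new)  [load 700/3500]
  500 → container 1  [load 1200/3500]
  900 → container 1  [load 2100/3500]
  2500 → container 2 (new)  [load 2500/3500]
  700 → container 1  [load 2800/3500]
  1100 → container 3 (new)  [load 1100/3500]
  2100 → container 3  [load 3200/3500]
  800 → container 2  [load 3300/3500]
  1100 → container 4 (new)  [load 1100/3500]
  1000 → container 4  [load 2100/3500]
  2000 → container 5 (new)  [load 2000/3500]
5 containers opened.

5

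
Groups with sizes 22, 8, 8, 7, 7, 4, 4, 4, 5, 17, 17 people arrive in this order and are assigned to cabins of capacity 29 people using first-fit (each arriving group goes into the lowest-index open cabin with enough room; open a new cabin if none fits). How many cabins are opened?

5

  22 → cabin 1 (new)  [load 22/29]
  8 → cabin 2 (new)  [load 8/29]
  8 → cabin 2  [load 16/29]
  7 → cabin 1  [load 29/29]
  7 → cabin 2  [load 23/29]
  4 → cabin 2  [load 27/29]
  4 → cabin 3 (new)  [load 4/29]
  4 → cabin 3  [load 8/29]
  5 → cabin 3  [load 13/29]
  17 → cabin 4 (new)  [load 17/29]
  17 → cabin 5 (new)  [load 17/29]
5 cabins opened.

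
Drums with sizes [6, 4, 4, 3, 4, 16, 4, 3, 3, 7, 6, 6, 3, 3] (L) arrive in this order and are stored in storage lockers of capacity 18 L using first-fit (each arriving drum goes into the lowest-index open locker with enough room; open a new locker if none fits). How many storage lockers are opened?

5

  6 → locker 1 (new)  [load 6/18]
  4 → locker 1  [load 10/18]
  4 → locker 1  [load 14/18]
  3 → locker 1  [load 17/18]
  4 → locker 2 (new)  [load 4/18]
  16 → locker 3 (new)  [load 16/18]
  4 → locker 2  [load 8/18]
  3 → locker 2  [load 11/18]
  3 → locker 2  [load 14/18]
  7 → locker 4 (new)  [load 7/18]
  6 → locker 4  [load 13/18]
  6 → locker 5 (new)  [load 6/18]
  3 → locker 2  [load 17/18]
  3 → locker 4  [load 16/18]
5 storage lockers opened.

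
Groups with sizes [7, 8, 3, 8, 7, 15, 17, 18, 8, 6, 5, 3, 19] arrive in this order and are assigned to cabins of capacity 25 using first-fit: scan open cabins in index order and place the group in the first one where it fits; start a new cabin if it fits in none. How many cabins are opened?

6

  7 → cabin 1 (new)  [load 7/25]
  8 → cabin 1  [load 15/25]
  3 → cabin 1  [load 18/25]
  8 → cabin 2 (new)  [load 8/25]
  7 → cabin 1  [load 25/25]
  15 → cabin 2  [load 23/25]
  17 → cabin 3 (new)  [load 17/25]
  18 → cabin 4 (new)  [load 18/25]
  8 → cabin 3  [load 25/25]
  6 → cabin 4  [load 24/25]
  5 → cabin 5 (new)  [load 5/25]
  3 → cabin 5  [load 8/25]
  19 → cabin 6 (new)  [load 19/25]
6 cabins opened.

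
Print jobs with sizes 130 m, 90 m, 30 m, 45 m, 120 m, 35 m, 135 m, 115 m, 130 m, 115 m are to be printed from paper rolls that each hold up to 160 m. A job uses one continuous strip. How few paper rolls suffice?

Total = 135 + 130 + 130 + 120 + 115 + 115 + 90 + 45 + 35 + 30 = 945 m.
Lower bound: ⌈945/160⌉ = 6 paper rolls.
Also, 7 print jobs each exceed 80 m, and no two of those can share a roll, so at least 7 paper rolls are needed.
A packing using 7 paper rolls:
  roll 1: 135 = 135
  roll 2: 130 + 30 = 160
  roll 3: 130 = 130
  roll 4: 120 + 35 = 155
  roll 5: 115 + 45 = 160
  roll 6: 115 = 115
  roll 7: 90 = 90
This matches the lower bound, so 7 is optimal.

7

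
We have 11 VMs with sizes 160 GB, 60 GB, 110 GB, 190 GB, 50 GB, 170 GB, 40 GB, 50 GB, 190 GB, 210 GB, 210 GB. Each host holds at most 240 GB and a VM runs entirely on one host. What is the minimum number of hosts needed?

Total = 210 + 210 + 190 + 190 + 170 + 160 + 110 + 60 + 50 + 50 + 40 = 1440 GB.
Lower bound: ⌈1440/240⌉ = 6 hosts.
A packing using 7 hosts:
  host 1: 210 = 210
  host 2: 210 = 210
  host 3: 190 + 50 = 240
  host 4: 190 + 50 = 240
  host 5: 170 + 60 = 230
  host 6: 160 + 40 = 200
  host 7: 110 = 110
No arrangement into 6 hosts stays within capacity, so 7 is optimal.

7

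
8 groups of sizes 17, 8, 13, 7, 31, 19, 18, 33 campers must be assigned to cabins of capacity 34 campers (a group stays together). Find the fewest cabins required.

5

Total = 33 + 31 + 19 + 18 + 17 + 13 + 8 + 7 = 146 campers.
Lower bound: ⌈146/34⌉ = 5 cabins.
A packing using 5 cabins:
  cabin 1: 33 = 33
  cabin 2: 31 = 31
  cabin 3: 19 + 13 = 32
  cabin 4: 18 + 8 + 7 = 33
  cabin 5: 17 = 17
This matches the lower bound, so 5 is optimal.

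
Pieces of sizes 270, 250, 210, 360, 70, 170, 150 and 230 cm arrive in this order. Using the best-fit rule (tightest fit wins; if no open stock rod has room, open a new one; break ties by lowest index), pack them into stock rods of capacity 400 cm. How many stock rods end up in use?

  270 → stock rod 1 (new)  [load 270/400]
  250 → stock rod 2 (new)  [load 250/400]
  210 → stock rod 3 (new)  [load 210/400]
  360 → stock rod 4 (new)  [load 360/400]
  70 → stock rod 1  [load 340/400]
  170 → stock rod 3  [load 380/400]
  150 → stock rod 2  [load 400/400]
  230 → stock rod 5 (new)  [load 230/400]
5 stock rods opened.

5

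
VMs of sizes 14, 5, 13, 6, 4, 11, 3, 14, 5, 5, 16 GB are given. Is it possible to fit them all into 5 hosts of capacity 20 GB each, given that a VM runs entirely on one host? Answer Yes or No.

Yes

A valid assignment using 5 hosts:
  host 1: 16 + 4 = 20
  host 2: 14 + 6 = 20
  host 3: 14 + 5 = 19
  host 4: 13 + 5 = 18
  host 5: 11 + 5 + 3 = 19
Every load is within 20 GB, so 5 hosts suffice.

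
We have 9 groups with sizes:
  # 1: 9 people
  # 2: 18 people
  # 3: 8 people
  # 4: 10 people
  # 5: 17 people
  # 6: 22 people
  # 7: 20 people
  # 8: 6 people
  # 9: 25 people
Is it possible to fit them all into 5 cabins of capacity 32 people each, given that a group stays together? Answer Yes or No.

A valid assignment using 5 cabins:
  cabin 1: 25 + 6 = 31
  cabin 2: 22 + 10 = 32
  cabin 3: 20 + 9 = 29
  cabin 4: 18 + 8 = 26
  cabin 5: 17 = 17
Every load is within 32 people, so 5 cabins suffice.

Yes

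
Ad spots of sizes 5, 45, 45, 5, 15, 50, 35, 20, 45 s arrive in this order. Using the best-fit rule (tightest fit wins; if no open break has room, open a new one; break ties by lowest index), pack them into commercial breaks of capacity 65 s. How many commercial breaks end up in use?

5

  5 → break 1 (new)  [load 5/65]
  45 → break 1  [load 50/65]
  45 → break 2 (new)  [load 45/65]
  5 → break 1  [load 55/65]
  15 → break 2  [load 60/65]
  50 → break 3 (new)  [load 50/65]
  35 → break 4 (new)  [load 35/65]
  20 → break 4  [load 55/65]
  45 → break 5 (new)  [load 45/65]
5 commercial breaks opened.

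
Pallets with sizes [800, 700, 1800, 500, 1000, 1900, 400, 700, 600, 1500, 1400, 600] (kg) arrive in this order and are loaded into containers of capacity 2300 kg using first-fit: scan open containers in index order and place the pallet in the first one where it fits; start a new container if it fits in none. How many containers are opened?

6

  800 → container 1 (new)  [load 800/2300]
  700 → container 1  [load 1500/2300]
  1800 → container 2 (new)  [load 1800/2300]
  500 → container 1  [load 2000/2300]
  1000 → container 3 (new)  [load 1000/2300]
  1900 → container 4 (new)  [load 1900/2300]
  400 → container 2  [load 2200/2300]
  700 → container 3  [load 1700/2300]
  600 → container 3  [load 2300/2300]
  1500 → container 5 (new)  [load 1500/2300]
  1400 → container 6 (new)  [load 1400/2300]
  600 → container 5  [load 2100/2300]
6 containers opened.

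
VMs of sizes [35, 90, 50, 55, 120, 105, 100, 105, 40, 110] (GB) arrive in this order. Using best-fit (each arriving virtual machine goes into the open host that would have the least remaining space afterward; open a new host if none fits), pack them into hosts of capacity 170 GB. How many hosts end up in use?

7

  35 → host 1 (new)  [load 35/170]
  90 → host 1  [load 125/170]
  50 → host 2 (new)  [load 50/170]
  55 → host 2  [load 105/170]
  120 → host 3 (new)  [load 120/170]
  105 → host 4 (new)  [load 105/170]
  100 → host 5 (new)  [load 100/170]
  105 → host 6 (new)  [load 105/170]
  40 → host 1  [load 165/170]
  110 → host 7 (new)  [load 110/170]
7 hosts opened.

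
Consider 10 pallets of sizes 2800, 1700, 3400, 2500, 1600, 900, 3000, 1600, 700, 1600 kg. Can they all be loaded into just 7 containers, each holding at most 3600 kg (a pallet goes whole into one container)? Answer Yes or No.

A valid assignment using 6 containers:
  container 1: 3400 = 3400
  container 2: 3000 = 3000
  container 3: 2800 + 700 = 3500
  container 4: 2500 + 900 = 3400
  container 5: 1700 + 1600 = 3300
  container 6: 1600 + 1600 = 3200
That uses only 6 ≤ 7, so 7 containers are enough.

Yes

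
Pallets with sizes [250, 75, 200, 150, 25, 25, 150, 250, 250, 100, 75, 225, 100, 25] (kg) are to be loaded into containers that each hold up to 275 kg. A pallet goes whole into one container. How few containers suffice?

8

Total = 250 + 250 + 250 + 225 + 200 + 150 + 150 + 100 + 100 + 75 + 75 + 25 + 25 + 25 = 1900 kg.
Lower bound: ⌈1900/275⌉ = 7 containers.
A packing using 8 containers:
  container 1: 250 + 25 = 275
  container 2: 250 + 25 = 275
  container 3: 250 + 25 = 275
  container 4: 225 = 225
  container 5: 200 + 75 = 275
  container 6: 150 + 100 = 250
  container 7: 150 + 100 = 250
  container 8: 75 = 75
No arrangement into 7 containers stays within capacity, so 8 is optimal.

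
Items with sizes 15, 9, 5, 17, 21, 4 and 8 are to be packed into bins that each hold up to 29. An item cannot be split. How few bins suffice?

Total = 21 + 17 + 15 + 9 + 8 + 5 + 4 = 79.
Lower bound: ⌈79/29⌉ = 3 bins.
A packing using 3 bins:
  bin 1: 21 + 8 = 29
  bin 2: 17 + 9 = 26
  bin 3: 15 + 5 + 4 = 24
This matches the lower bound, so 3 is optimal.

3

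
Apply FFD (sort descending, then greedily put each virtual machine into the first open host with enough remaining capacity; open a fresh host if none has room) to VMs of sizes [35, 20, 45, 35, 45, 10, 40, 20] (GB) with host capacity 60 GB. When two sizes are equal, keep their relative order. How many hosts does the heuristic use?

5

Sorted descending: 45, 45, 40, 35, 35, 20, 20, 10.
  45 → host 1 (new)  [load 45/60]
  45 → host 2 (new)  [load 45/60]
  40 → host 3 (new)  [load 40/60]
  35 → host 4 (new)  [load 35/60]
  35 → host 5 (new)  [load 35/60]
  20 → host 3  [load 60/60]
  20 → host 4  [load 55/60]
  10 → host 1  [load 55/60]
5 hosts opened.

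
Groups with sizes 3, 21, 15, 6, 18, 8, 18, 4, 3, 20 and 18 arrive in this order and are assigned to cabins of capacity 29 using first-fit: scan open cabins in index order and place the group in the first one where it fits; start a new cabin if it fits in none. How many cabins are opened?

  3 → cabin 1 (new)  [load 3/29]
  21 → cabin 1  [load 24/29]
  15 → cabin 2 (new)  [load 15/29]
  6 → cabin 2  [load 21/29]
  18 → cabin 3 (new)  [load 18/29]
  8 → cabin 2  [load 29/29]
  18 → cabin 4 (new)  [load 18/29]
  4 → cabin 1  [load 28/29]
  3 → cabin 3  [load 21/29]
  20 → cabin 5 (new)  [load 20/29]
  18 → cabin 6 (new)  [load 18/29]
6 cabins opened.

6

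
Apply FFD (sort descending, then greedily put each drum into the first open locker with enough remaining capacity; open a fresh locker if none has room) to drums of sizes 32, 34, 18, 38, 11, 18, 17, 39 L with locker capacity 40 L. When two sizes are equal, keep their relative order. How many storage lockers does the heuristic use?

6

Sorted descending: 39, 38, 34, 32, 18, 18, 17, 11.
  39 → locker 1 (new)  [load 39/40]
  38 → locker 2 (new)  [load 38/40]
  34 → locker 3 (new)  [load 34/40]
  32 → locker 4 (new)  [load 32/40]
  18 → locker 5 (new)  [load 18/40]
  18 → locker 5  [load 36/40]
  17 → locker 6 (new)  [load 17/40]
  11 → locker 6  [load 28/40]
6 storage lockers opened.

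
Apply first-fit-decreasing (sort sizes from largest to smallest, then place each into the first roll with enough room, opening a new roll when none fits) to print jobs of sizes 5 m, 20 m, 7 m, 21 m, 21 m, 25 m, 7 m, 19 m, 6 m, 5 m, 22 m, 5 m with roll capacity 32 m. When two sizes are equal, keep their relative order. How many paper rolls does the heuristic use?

6

Sorted descending: 25, 22, 21, 21, 20, 19, 7, 7, 6, 5, 5, 5.
  25 → roll 1 (new)  [load 25/32]
  22 → roll 2 (new)  [load 22/32]
  21 → roll 3 (new)  [load 21/32]
  21 → roll 4 (new)  [load 21/32]
  20 → roll 5 (new)  [load 20/32]
  19 → roll 6 (new)  [load 19/32]
  7 → roll 1  [load 32/32]
  7 → roll 2  [load 29/32]
  6 → roll 3  [load 27/32]
  5 → roll 3  [load 32/32]
  5 → roll 4  [load 26/32]
  5 → roll 4  [load 31/32]
6 paper rolls opened.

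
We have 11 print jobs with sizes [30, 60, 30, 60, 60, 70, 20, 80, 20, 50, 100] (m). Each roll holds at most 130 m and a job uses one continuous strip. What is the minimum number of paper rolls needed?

5

Total = 100 + 80 + 70 + 60 + 60 + 60 + 50 + 30 + 30 + 20 + 20 = 580 m.
Lower bound: ⌈580/130⌉ = 5 paper rolls.
A packing using 5 paper rolls:
  roll 1: 100 + 30 = 130
  roll 2: 80 + 50 = 130
  roll 3: 70 + 60 = 130
  roll 4: 60 + 60 = 120
  roll 5: 30 + 20 + 20 = 70
This matches the lower bound, so 5 is optimal.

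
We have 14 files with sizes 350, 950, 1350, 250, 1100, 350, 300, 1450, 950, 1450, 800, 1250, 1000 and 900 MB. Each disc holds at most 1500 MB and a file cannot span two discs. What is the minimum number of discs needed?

10

Total = 1450 + 1450 + 1350 + 1250 + 1100 + 1000 + 950 + 950 + 900 + 800 + 350 + 350 + 300 + 250 = 12450 MB.
Lower bound: ⌈12450/1500⌉ = 9 discs.
Also, 10 files each exceed 750 MB, and no two of those can share a disc, so at least 10 discs are needed.
A packing using 10 discs:
  disc 1: 1450 = 1450
  disc 2: 1450 = 1450
  disc 3: 1350 = 1350
  disc 4: 1250 + 250 = 1500
  disc 5: 1100 + 350 = 1450
  disc 6: 1000 + 350 = 1350
  disc 7: 950 + 300 = 1250
  disc 8: 950 = 950
  disc 9: 900 = 900
  disc 10: 800 = 800
This matches the lower bound, so 10 is optimal.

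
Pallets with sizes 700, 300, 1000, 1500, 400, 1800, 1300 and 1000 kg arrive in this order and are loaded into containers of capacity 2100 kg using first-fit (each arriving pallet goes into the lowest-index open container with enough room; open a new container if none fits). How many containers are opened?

  700 → container 1 (new)  [load 700/2100]
  300 → container 1  [load 1000/2100]
  1000 → container 1  [load 2000/2100]
  1500 → container 2 (new)  [load 1500/2100]
  400 → container 2  [load 1900/2100]
  1800 → container 3 (new)  [load 1800/2100]
  1300 → container 4 (new)  [load 1300/2100]
  1000 → container 5 (new)  [load 1000/2100]
5 containers opened.

5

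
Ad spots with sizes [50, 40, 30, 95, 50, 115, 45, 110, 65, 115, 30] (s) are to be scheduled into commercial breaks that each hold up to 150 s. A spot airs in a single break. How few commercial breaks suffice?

6

Total = 115 + 115 + 110 + 95 + 65 + 50 + 50 + 45 + 40 + 30 + 30 = 745 s.
Lower bound: ⌈745/150⌉ = 5 commercial breaks.
A packing using 6 commercial breaks:
  break 1: 115 + 30 = 145
  break 2: 115 + 30 = 145
  break 3: 110 + 40 = 150
  break 4: 95 + 50 = 145
  break 5: 65 + 50 = 115
  break 6: 45 = 45
No arrangement into 5 commercial breaks stays within capacity, so 6 is optimal.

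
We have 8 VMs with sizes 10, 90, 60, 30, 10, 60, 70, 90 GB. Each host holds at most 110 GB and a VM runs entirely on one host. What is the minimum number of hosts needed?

Total = 90 + 90 + 70 + 60 + 60 + 30 + 10 + 10 = 420 GB.
Lower bound: ⌈420/110⌉ = 4 hosts.
Also, 5 VMs each exceed 55 GB, and no two of those can share a host, so at least 5 hosts are needed.
A packing using 5 hosts:
  host 1: 90 + 10 + 10 = 110
  host 2: 90 = 90
  host 3: 70 + 30 = 100
  host 4: 60 = 60
  host 5: 60 = 60
This matches the lower bound, so 5 is optimal.

5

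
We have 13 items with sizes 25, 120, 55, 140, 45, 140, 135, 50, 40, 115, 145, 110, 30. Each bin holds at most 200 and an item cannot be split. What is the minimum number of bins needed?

Total = 145 + 140 + 140 + 135 + 120 + 115 + 110 + 55 + 50 + 45 + 40 + 30 + 25 = 1150.
Lower bound: ⌈1150/200⌉ = 6 bins.
Also, 7 items each exceed 100, and no two of those can share a bin, so at least 7 bins are needed.
A packing using 7 bins:
  bin 1: 145 + 55 = 200
  bin 2: 140 + 50 = 190
  bin 3: 140 + 45 = 185
  bin 4: 135 + 40 + 25 = 200
  bin 5: 120 + 30 = 150
  bin 6: 115 = 115
  bin 7: 110 = 110
This matches the lower bound, so 7 is optimal.

7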